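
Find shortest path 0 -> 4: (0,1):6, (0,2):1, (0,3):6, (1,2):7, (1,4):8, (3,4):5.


Dijkstra from 0:
Distances: {0: 0, 1: 6, 2: 1, 3: 6, 4: 11}
Shortest distance to 4 = 11, path = [0, 3, 4]


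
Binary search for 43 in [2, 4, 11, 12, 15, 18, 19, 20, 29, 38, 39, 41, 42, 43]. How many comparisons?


Search for 43:
[0,13] mid=6 arr[6]=19
[7,13] mid=10 arr[10]=39
[11,13] mid=12 arr[12]=42
[13,13] mid=13 arr[13]=43
Total: 4 comparisons


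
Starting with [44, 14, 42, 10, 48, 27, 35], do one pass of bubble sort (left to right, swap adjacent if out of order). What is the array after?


After one pass: [14, 42, 10, 44, 27, 35, 48]


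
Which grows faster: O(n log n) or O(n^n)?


linearithmic grows slower than n^n
O(n log n) is asymptotically smaller; O(n^n) grows faster


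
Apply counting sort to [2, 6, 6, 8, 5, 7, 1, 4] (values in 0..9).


Count array: [0, 1, 1, 0, 1, 1, 2, 1, 1, 0]
Reconstruct: [1, 2, 4, 5, 6, 6, 7, 8]


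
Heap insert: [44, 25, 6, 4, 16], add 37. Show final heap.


Append 37: [44, 25, 6, 4, 16, 37]
Bubble up: swap idx 5(37) with idx 2(6)
Result: [44, 25, 37, 4, 16, 6]


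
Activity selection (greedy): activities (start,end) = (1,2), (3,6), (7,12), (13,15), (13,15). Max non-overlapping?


Greedy: pick earliest-ending, then skip overlaps.
Selected (4 activities): [(1, 2), (3, 6), (7, 12), (13, 15)]


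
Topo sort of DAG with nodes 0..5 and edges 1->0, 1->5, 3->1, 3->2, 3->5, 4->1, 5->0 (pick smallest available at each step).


Kahn's algorithm, process smallest node first
Order: [3, 2, 4, 1, 5, 0]


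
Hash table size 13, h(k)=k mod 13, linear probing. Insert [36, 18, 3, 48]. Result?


Insertions: 36->slot 10; 18->slot 5; 3->slot 3; 48->slot 9
Table: [None, None, None, 3, None, 18, None, None, None, 48, 36, None, None]


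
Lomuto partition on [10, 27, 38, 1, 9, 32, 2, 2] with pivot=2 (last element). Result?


Elements <= 2 go left of pivot.
Result: [1, 2, 2, 10, 9, 32, 27, 38], pivot at index 2


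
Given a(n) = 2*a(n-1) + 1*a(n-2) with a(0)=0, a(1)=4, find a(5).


Build bottom-up:
...a(3)=20, a(4)=48, a(5)=2*48+1*20=116


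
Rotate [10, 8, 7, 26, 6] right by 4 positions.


Right rotate by 4: [8, 7, 26, 6, 10]


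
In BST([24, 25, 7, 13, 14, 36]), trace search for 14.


BST root = 24
Search for 14: compare at each node
Path: [24, 7, 13, 14]


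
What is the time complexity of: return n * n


Analysis: constant-time operation, no loop
Complexity: O(1)


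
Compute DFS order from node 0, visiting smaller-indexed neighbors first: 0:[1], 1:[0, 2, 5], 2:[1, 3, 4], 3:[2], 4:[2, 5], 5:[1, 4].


DFS stack-based: start with [0]
Visit order: [0, 1, 2, 3, 4, 5]


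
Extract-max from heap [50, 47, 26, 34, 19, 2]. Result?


Max = 50
Replace root with last, heapify down
Resulting heap: [47, 34, 26, 2, 19]


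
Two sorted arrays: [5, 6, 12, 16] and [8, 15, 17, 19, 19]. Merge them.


Compare heads, take smaller each step.
Merged: [5, 6, 8, 12, 15, 16, 17, 19, 19]


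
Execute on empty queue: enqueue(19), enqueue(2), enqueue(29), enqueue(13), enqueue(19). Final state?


enqueue(19) -> [19]
enqueue(2) -> [19, 2]
enqueue(29) -> [19, 2, 29]
enqueue(13) -> [19, 2, 29, 13]
enqueue(19) -> [19, 2, 29, 13, 19]
Final queue (front to back): [19, 2, 29, 13, 19]


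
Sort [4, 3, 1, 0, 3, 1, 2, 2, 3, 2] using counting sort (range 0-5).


Count array: [1, 2, 3, 3, 1, 0]
Reconstruct: [0, 1, 1, 2, 2, 2, 3, 3, 3, 4]


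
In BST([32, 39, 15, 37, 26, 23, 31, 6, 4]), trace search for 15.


BST root = 32
Search for 15: compare at each node
Path: [32, 15]


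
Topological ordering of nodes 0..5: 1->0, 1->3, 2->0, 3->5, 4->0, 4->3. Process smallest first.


Kahn's algorithm, process smallest node first
Order: [1, 2, 4, 0, 3, 5]


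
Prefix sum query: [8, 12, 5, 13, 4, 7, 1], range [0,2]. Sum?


Prefix sums: [0, 8, 20, 25, 38, 42, 49, 50]
Sum[0..2] = prefix[3] - prefix[0] = 25 - 0 = 25


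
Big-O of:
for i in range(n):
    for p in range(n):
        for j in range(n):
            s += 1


Per nesting level: O(n) * O(n) * O(n) = O(n^3)
Complexity: O(n^3)


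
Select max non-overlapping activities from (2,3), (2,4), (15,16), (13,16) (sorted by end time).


Greedy: pick earliest-ending, then skip overlaps.
Selected (2 activities): [(2, 3), (15, 16)]


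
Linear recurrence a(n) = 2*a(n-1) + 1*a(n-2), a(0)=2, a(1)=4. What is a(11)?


Build bottom-up:
...a(9)=4756, a(10)=11482, a(11)=2*11482+1*4756=27720


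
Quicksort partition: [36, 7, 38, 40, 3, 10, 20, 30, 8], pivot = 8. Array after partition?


Elements <= 8 go left of pivot.
Result: [7, 3, 8, 40, 36, 10, 20, 30, 38], pivot at index 2


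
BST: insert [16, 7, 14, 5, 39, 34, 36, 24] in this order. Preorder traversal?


Root = 16; build tree by BST insertion.
Preorder traversal: [16, 7, 5, 14, 39, 34, 24, 36]


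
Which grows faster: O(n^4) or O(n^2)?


quadratic grows slower than quartic
O(n^2) is asymptotically smaller; O(n^4) grows faster


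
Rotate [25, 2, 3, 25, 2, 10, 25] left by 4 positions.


Left rotate by 4: [2, 10, 25, 25, 2, 3, 25]


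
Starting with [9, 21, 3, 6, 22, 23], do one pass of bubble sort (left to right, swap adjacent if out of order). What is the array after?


After one pass: [9, 3, 6, 21, 22, 23]


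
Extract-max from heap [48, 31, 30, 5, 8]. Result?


Max = 48
Replace root with last, heapify down
Resulting heap: [31, 8, 30, 5]


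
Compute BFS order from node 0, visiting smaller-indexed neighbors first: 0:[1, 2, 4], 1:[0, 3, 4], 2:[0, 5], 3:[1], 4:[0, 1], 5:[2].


BFS queue: start with [0]
Visit order: [0, 1, 2, 4, 3, 5]


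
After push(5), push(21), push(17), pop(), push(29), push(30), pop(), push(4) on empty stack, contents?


push(5) -> [5]
push(21) -> [5, 21]
push(17) -> [5, 21, 17]
pop() returns 17 -> [5, 21]
push(29) -> [5, 21, 29]
push(30) -> [5, 21, 29, 30]
pop() returns 30 -> [5, 21, 29]
push(4) -> [5, 21, 29, 4]
Final stack (bottom to top): [5, 21, 29, 4]


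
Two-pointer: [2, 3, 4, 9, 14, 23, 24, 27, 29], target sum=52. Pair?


Two pointers: lo=0, hi=8
Found pair: (23, 29) summing to 52


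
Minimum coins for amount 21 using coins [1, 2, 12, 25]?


dp[0]=0; dp[i]=1+min(dp[i-c] for c in coins)
...dp[16]=3, dp[17]=4, dp[18]=4, dp[19]=5, dp[20]=5, dp[21]=6
Minimum coins for 21 = 6


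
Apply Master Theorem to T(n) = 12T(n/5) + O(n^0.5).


a=12, b=5, c=0.5. log_5(12)=1.544 > c=0.5. Case 1: O(n^log_b(a)) = O(n^1.544)
Complexity: O(n^1.544)


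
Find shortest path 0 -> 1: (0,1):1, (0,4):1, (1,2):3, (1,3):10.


Dijkstra from 0:
Distances: {0: 0, 1: 1, 2: 4, 3: 11, 4: 1}
Shortest distance to 1 = 1, path = [0, 1]


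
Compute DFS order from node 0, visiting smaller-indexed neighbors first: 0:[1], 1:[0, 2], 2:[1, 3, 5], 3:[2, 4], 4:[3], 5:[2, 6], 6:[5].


DFS stack-based: start with [0]
Visit order: [0, 1, 2, 3, 4, 5, 6]


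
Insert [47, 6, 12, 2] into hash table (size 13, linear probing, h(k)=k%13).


Insertions: 47->slot 8; 6->slot 6; 12->slot 12; 2->slot 2
Table: [None, None, 2, None, None, None, 6, None, 47, None, None, None, 12]


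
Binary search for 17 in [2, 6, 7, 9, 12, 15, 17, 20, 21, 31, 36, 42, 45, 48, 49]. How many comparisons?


Search for 17:
[0,14] mid=7 arr[7]=20
[0,6] mid=3 arr[3]=9
[4,6] mid=5 arr[5]=15
[6,6] mid=6 arr[6]=17
Total: 4 comparisons


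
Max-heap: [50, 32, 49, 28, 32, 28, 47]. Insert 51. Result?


Append 51: [50, 32, 49, 28, 32, 28, 47, 51]
Bubble up: swap idx 7(51) with idx 3(28); swap idx 3(51) with idx 1(32); swap idx 1(51) with idx 0(50)
Result: [51, 50, 49, 32, 32, 28, 47, 28]


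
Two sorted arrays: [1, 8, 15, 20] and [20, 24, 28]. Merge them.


Compare heads, take smaller each step.
Merged: [1, 8, 15, 20, 20, 24, 28]


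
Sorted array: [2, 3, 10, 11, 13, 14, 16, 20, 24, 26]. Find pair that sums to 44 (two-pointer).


Two pointers: lo=0, hi=9
Found pair: (20, 24) summing to 44


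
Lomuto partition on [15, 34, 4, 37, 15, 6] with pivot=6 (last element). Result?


Elements <= 6 go left of pivot.
Result: [4, 6, 15, 37, 15, 34], pivot at index 1


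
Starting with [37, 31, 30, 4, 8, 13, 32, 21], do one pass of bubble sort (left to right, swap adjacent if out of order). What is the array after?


After one pass: [31, 30, 4, 8, 13, 32, 21, 37]


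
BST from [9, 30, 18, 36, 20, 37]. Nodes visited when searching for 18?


BST root = 9
Search for 18: compare at each node
Path: [9, 30, 18]


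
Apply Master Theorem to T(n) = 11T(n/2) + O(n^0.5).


a=11, b=2, c=0.5. log_2(11)=3.459 > c=0.5. Case 1: O(n^log_b(a)) = O(n^3.459)
Complexity: O(n^3.459)


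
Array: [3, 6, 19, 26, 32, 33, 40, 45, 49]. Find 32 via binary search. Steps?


Search for 32:
[0,8] mid=4 arr[4]=32
Total: 1 comparisons


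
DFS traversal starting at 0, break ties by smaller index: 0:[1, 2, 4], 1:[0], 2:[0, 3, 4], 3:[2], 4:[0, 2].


DFS stack-based: start with [0]
Visit order: [0, 1, 2, 3, 4]


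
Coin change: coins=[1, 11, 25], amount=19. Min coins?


dp[0]=0; dp[i]=1+min(dp[i-c] for c in coins)
...dp[14]=4, dp[15]=5, dp[16]=6, dp[17]=7, dp[18]=8, dp[19]=9
Minimum coins for 19 = 9


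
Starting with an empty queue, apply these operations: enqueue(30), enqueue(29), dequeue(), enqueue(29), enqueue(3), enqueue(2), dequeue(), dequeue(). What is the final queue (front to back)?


enqueue(30) -> [30]
enqueue(29) -> [30, 29]
dequeue() returns 30 -> [29]
enqueue(29) -> [29, 29]
enqueue(3) -> [29, 29, 3]
enqueue(2) -> [29, 29, 3, 2]
dequeue() returns 29 -> [29, 3, 2]
dequeue() returns 29 -> [3, 2]
Final queue (front to back): [3, 2]


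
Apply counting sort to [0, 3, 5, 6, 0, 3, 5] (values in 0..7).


Count array: [2, 0, 0, 2, 0, 2, 1, 0]
Reconstruct: [0, 0, 3, 3, 5, 5, 6]


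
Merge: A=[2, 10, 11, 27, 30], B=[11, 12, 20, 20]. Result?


Compare heads, take smaller each step.
Merged: [2, 10, 11, 11, 12, 20, 20, 27, 30]


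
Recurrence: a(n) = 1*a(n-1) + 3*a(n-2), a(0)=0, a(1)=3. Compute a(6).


Build bottom-up:
...a(4)=21, a(5)=57, a(6)=1*57+3*21=120


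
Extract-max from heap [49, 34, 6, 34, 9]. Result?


Max = 49
Replace root with last, heapify down
Resulting heap: [34, 34, 6, 9]


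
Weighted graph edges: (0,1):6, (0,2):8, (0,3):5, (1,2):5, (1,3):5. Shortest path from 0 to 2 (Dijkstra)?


Dijkstra from 0:
Distances: {0: 0, 1: 6, 2: 8, 3: 5}
Shortest distance to 2 = 8, path = [0, 2]


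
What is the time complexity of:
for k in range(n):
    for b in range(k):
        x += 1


Per nesting level: O(n) * O(n) [triangular over k] = O(n^2)
Complexity: O(n^2)


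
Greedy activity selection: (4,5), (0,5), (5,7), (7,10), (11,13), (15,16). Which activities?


Greedy: pick earliest-ending, then skip overlaps.
Selected (5 activities): [(4, 5), (5, 7), (7, 10), (11, 13), (15, 16)]


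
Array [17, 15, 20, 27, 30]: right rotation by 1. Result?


Right rotate by 1: [30, 17, 15, 20, 27]


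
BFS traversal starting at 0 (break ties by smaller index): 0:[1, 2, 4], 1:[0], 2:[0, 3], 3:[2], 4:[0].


BFS queue: start with [0]
Visit order: [0, 1, 2, 4, 3]


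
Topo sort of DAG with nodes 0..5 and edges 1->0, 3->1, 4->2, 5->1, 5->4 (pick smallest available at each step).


Kahn's algorithm, process smallest node first
Order: [3, 5, 1, 0, 4, 2]


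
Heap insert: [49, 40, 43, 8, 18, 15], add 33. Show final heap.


Append 33: [49, 40, 43, 8, 18, 15, 33]
Bubble up: no swaps needed
Result: [49, 40, 43, 8, 18, 15, 33]


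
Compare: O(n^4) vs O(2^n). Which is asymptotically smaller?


quartic grows slower than exponential
O(n^4) is asymptotically smaller; O(2^n) grows faster


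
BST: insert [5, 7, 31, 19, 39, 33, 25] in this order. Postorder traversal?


Root = 5; build tree by BST insertion.
Postorder traversal: [25, 19, 33, 39, 31, 7, 5]


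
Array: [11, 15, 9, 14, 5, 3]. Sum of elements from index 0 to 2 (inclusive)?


Prefix sums: [0, 11, 26, 35, 49, 54, 57]
Sum[0..2] = prefix[3] - prefix[0] = 35 - 0 = 35


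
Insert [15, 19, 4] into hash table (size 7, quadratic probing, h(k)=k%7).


Insertions: 15->slot 1; 19->slot 5; 4->slot 4
Table: [None, 15, None, None, 4, 19, None]


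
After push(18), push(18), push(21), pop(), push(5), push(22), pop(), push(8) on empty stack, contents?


push(18) -> [18]
push(18) -> [18, 18]
push(21) -> [18, 18, 21]
pop() returns 21 -> [18, 18]
push(5) -> [18, 18, 5]
push(22) -> [18, 18, 5, 22]
pop() returns 22 -> [18, 18, 5]
push(8) -> [18, 18, 5, 8]
Final stack (bottom to top): [18, 18, 5, 8]


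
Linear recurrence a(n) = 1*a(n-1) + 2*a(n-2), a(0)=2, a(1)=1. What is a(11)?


Build bottom-up:
...a(9)=511, a(10)=1025, a(11)=1*1025+2*511=2047


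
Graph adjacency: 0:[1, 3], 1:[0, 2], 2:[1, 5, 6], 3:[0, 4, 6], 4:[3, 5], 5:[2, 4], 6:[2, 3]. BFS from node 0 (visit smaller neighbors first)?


BFS queue: start with [0]
Visit order: [0, 1, 3, 2, 4, 6, 5]


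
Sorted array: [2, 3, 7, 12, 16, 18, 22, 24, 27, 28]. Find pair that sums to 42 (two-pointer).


Two pointers: lo=0, hi=9
Found pair: (18, 24) summing to 42


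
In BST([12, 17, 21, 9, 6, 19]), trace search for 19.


BST root = 12
Search for 19: compare at each node
Path: [12, 17, 21, 19]


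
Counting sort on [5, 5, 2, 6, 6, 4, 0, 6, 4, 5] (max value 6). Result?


Count array: [1, 0, 1, 0, 2, 3, 3]
Reconstruct: [0, 2, 4, 4, 5, 5, 5, 6, 6, 6]


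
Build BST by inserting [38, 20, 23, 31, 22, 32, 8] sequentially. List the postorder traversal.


Root = 38; build tree by BST insertion.
Postorder traversal: [8, 22, 32, 31, 23, 20, 38]


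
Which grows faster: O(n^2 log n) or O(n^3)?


n^2 log n grows slower than cubic
O(n^2 log n) is asymptotically smaller; O(n^3) grows faster


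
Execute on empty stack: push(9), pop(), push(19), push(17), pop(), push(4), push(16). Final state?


push(9) -> [9]
pop() returns 9 -> []
push(19) -> [19]
push(17) -> [19, 17]
pop() returns 17 -> [19]
push(4) -> [19, 4]
push(16) -> [19, 4, 16]
Final stack (bottom to top): [19, 4, 16]


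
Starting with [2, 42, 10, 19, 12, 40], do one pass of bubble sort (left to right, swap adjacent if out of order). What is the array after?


After one pass: [2, 10, 19, 12, 40, 42]


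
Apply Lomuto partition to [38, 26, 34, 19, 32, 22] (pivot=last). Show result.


Elements <= 22 go left of pivot.
Result: [19, 22, 34, 38, 32, 26], pivot at index 1


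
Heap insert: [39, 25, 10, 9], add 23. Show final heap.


Append 23: [39, 25, 10, 9, 23]
Bubble up: no swaps needed
Result: [39, 25, 10, 9, 23]


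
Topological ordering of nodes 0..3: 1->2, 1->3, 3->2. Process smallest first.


Kahn's algorithm, process smallest node first
Order: [0, 1, 3, 2]


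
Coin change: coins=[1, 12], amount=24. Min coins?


dp[0]=0; dp[i]=1+min(dp[i-c] for c in coins)
...dp[19]=8, dp[20]=9, dp[21]=10, dp[22]=11, dp[23]=12, dp[24]=2
Minimum coins for 24 = 2


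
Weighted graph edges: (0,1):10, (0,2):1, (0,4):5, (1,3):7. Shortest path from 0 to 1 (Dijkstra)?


Dijkstra from 0:
Distances: {0: 0, 1: 10, 2: 1, 3: 17, 4: 5}
Shortest distance to 1 = 10, path = [0, 1]


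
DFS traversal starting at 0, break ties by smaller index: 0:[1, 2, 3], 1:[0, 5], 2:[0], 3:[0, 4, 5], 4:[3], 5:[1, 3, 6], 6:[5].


DFS stack-based: start with [0]
Visit order: [0, 1, 5, 3, 4, 6, 2]


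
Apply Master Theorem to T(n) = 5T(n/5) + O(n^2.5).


a=5, b=5, c=2.5. log_5(5)=1 < c=2.5. Case 3: O(n^c) = O(n^2.500)
Complexity: O(n^2.500)


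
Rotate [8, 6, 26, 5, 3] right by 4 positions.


Right rotate by 4: [6, 26, 5, 3, 8]


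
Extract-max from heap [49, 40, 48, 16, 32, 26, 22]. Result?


Max = 49
Replace root with last, heapify down
Resulting heap: [48, 40, 26, 16, 32, 22]


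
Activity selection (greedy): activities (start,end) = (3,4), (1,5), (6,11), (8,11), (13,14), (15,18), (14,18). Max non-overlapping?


Greedy: pick earliest-ending, then skip overlaps.
Selected (4 activities): [(3, 4), (6, 11), (13, 14), (15, 18)]


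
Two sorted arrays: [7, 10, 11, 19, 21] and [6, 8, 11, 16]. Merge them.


Compare heads, take smaller each step.
Merged: [6, 7, 8, 10, 11, 11, 16, 19, 21]


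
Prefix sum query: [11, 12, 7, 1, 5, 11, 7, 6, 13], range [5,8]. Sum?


Prefix sums: [0, 11, 23, 30, 31, 36, 47, 54, 60, 73]
Sum[5..8] = prefix[9] - prefix[5] = 73 - 36 = 37


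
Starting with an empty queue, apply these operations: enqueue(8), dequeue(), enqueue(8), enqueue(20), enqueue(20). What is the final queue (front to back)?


enqueue(8) -> [8]
dequeue() returns 8 -> []
enqueue(8) -> [8]
enqueue(20) -> [8, 20]
enqueue(20) -> [8, 20, 20]
Final queue (front to back): [8, 20, 20]


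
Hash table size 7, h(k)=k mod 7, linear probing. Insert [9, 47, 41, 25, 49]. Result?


Insertions: 9->slot 2; 47->slot 5; 41->slot 6; 25->slot 4; 49->slot 0
Table: [49, None, 9, None, 25, 47, 41]


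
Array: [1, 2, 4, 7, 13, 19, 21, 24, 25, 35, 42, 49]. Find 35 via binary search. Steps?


Search for 35:
[0,11] mid=5 arr[5]=19
[6,11] mid=8 arr[8]=25
[9,11] mid=10 arr[10]=42
[9,9] mid=9 arr[9]=35
Total: 4 comparisons


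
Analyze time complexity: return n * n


Analysis: constant-time operation, no loop
Complexity: O(1)


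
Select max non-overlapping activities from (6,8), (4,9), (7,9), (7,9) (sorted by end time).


Greedy: pick earliest-ending, then skip overlaps.
Selected (1 activities): [(6, 8)]


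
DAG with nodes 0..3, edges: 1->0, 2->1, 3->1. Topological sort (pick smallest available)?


Kahn's algorithm, process smallest node first
Order: [2, 3, 1, 0]


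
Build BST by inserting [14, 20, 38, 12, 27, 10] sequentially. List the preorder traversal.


Root = 14; build tree by BST insertion.
Preorder traversal: [14, 12, 10, 20, 38, 27]


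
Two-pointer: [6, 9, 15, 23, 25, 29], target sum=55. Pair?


Two pointers: lo=0, hi=5
No pair sums to 55


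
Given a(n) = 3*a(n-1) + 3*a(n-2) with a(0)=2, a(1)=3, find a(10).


Build bottom-up:
...a(8)=42687, a(9)=161838, a(10)=3*161838+3*42687=613575


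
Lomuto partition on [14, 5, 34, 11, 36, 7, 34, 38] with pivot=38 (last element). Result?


Elements <= 38 go left of pivot.
Result: [14, 5, 34, 11, 36, 7, 34, 38], pivot at index 7


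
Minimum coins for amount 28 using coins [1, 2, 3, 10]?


dp[0]=0; dp[i]=1+min(dp[i-c] for c in coins)
...dp[23]=3, dp[24]=4, dp[25]=4, dp[26]=4, dp[27]=5, dp[28]=5
Minimum coins for 28 = 5


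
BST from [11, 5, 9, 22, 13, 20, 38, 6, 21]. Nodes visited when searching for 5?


BST root = 11
Search for 5: compare at each node
Path: [11, 5]


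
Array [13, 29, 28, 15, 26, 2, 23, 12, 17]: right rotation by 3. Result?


Right rotate by 3: [23, 12, 17, 13, 29, 28, 15, 26, 2]


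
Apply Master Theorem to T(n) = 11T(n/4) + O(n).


a=11, b=4, c=1. log_4(11)=1.730 > c=1. Case 1: O(n^log_b(a)) = O(n^1.730)
Complexity: O(n^1.730)


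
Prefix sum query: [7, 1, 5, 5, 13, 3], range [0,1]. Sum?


Prefix sums: [0, 7, 8, 13, 18, 31, 34]
Sum[0..1] = prefix[2] - prefix[0] = 8 - 0 = 8


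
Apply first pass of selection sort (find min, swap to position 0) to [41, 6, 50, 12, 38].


After one pass: [6, 41, 50, 12, 38]


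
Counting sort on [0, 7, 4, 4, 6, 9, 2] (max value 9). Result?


Count array: [1, 0, 1, 0, 2, 0, 1, 1, 0, 1]
Reconstruct: [0, 2, 4, 4, 6, 7, 9]


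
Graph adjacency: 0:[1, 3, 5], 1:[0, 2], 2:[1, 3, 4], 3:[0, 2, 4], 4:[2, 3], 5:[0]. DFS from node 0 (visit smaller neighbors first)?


DFS stack-based: start with [0]
Visit order: [0, 1, 2, 3, 4, 5]


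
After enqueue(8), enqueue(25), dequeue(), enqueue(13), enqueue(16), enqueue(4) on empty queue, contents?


enqueue(8) -> [8]
enqueue(25) -> [8, 25]
dequeue() returns 8 -> [25]
enqueue(13) -> [25, 13]
enqueue(16) -> [25, 13, 16]
enqueue(4) -> [25, 13, 16, 4]
Final queue (front to back): [25, 13, 16, 4]


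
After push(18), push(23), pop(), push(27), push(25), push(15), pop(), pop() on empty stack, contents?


push(18) -> [18]
push(23) -> [18, 23]
pop() returns 23 -> [18]
push(27) -> [18, 27]
push(25) -> [18, 27, 25]
push(15) -> [18, 27, 25, 15]
pop() returns 15 -> [18, 27, 25]
pop() returns 25 -> [18, 27]
Final stack (bottom to top): [18, 27]


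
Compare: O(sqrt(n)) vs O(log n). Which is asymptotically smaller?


logarithmic grows slower than sublinear
O(log n) is asymptotically smaller; O(sqrt(n)) grows faster


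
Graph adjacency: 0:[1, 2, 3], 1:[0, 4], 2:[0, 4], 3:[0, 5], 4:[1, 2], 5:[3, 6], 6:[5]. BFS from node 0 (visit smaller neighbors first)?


BFS queue: start with [0]
Visit order: [0, 1, 2, 3, 4, 5, 6]


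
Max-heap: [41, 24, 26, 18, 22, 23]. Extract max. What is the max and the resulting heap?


Max = 41
Replace root with last, heapify down
Resulting heap: [26, 24, 23, 18, 22]


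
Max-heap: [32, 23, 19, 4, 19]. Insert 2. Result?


Append 2: [32, 23, 19, 4, 19, 2]
Bubble up: no swaps needed
Result: [32, 23, 19, 4, 19, 2]


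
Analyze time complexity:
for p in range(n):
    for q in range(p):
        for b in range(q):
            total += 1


Per nesting level: O(n) * O(n) [triangular over p] * O(n) [triangular over q] = O(n^3)
Complexity: O(n^3)


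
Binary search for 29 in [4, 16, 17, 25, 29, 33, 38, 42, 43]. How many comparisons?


Search for 29:
[0,8] mid=4 arr[4]=29
Total: 1 comparisons


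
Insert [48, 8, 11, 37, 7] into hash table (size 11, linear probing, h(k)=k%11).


Insertions: 48->slot 4; 8->slot 8; 11->slot 0; 37->slot 5; 7->slot 7
Table: [11, None, None, None, 48, 37, None, 7, 8, None, None]


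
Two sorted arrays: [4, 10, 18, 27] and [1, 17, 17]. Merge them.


Compare heads, take smaller each step.
Merged: [1, 4, 10, 17, 17, 18, 27]


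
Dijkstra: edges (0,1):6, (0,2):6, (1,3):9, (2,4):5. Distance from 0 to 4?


Dijkstra from 0:
Distances: {0: 0, 1: 6, 2: 6, 3: 15, 4: 11}
Shortest distance to 4 = 11, path = [0, 2, 4]


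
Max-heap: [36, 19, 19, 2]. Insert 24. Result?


Append 24: [36, 19, 19, 2, 24]
Bubble up: swap idx 4(24) with idx 1(19)
Result: [36, 24, 19, 2, 19]


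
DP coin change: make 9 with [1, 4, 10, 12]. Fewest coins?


dp[0]=0; dp[i]=1+min(dp[i-c] for c in coins)
...dp[4]=1, dp[5]=2, dp[6]=3, dp[7]=4, dp[8]=2, dp[9]=3
Minimum coins for 9 = 3


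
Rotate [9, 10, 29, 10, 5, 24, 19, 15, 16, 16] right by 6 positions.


Right rotate by 6: [5, 24, 19, 15, 16, 16, 9, 10, 29, 10]


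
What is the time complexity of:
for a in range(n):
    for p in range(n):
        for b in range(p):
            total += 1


Per nesting level: O(n) * O(n) * O(n) [triangular over p] = O(n^3)
Complexity: O(n^3)


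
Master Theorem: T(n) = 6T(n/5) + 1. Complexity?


a=6, b=5, c=0. log_5(6)=1.113 > c=0. Case 1: O(n^log_b(a)) = O(n^1.113)
Complexity: O(n^1.113)


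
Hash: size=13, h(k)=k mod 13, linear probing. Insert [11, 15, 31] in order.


Insertions: 11->slot 11; 15->slot 2; 31->slot 5
Table: [None, None, 15, None, None, 31, None, None, None, None, None, 11, None]


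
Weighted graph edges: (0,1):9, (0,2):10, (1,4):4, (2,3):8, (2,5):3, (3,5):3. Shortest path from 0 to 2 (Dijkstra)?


Dijkstra from 0:
Distances: {0: 0, 1: 9, 2: 10, 3: 16, 4: 13, 5: 13}
Shortest distance to 2 = 10, path = [0, 2]


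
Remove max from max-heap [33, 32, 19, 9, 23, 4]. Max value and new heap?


Max = 33
Replace root with last, heapify down
Resulting heap: [32, 23, 19, 9, 4]


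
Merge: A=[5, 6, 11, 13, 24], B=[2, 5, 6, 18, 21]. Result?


Compare heads, take smaller each step.
Merged: [2, 5, 5, 6, 6, 11, 13, 18, 21, 24]


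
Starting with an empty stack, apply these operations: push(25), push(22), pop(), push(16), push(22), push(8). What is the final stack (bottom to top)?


push(25) -> [25]
push(22) -> [25, 22]
pop() returns 22 -> [25]
push(16) -> [25, 16]
push(22) -> [25, 16, 22]
push(8) -> [25, 16, 22, 8]
Final stack (bottom to top): [25, 16, 22, 8]


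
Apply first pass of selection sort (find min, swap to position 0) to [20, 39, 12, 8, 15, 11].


After one pass: [8, 39, 12, 20, 15, 11]


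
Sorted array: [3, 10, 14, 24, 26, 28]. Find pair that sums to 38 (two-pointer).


Two pointers: lo=0, hi=5
Found pair: (10, 28) summing to 38


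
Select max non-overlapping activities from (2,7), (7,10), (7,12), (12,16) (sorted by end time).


Greedy: pick earliest-ending, then skip overlaps.
Selected (3 activities): [(2, 7), (7, 10), (12, 16)]


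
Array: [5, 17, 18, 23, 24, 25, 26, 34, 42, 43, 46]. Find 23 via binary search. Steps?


Search for 23:
[0,10] mid=5 arr[5]=25
[0,4] mid=2 arr[2]=18
[3,4] mid=3 arr[3]=23
Total: 3 comparisons


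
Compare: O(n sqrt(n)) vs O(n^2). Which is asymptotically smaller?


n^1.5 grows slower than quadratic
O(n sqrt(n)) is asymptotically smaller; O(n^2) grows faster


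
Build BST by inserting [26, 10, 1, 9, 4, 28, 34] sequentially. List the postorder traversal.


Root = 26; build tree by BST insertion.
Postorder traversal: [4, 9, 1, 10, 34, 28, 26]


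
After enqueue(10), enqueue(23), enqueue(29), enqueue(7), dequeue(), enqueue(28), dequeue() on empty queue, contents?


enqueue(10) -> [10]
enqueue(23) -> [10, 23]
enqueue(29) -> [10, 23, 29]
enqueue(7) -> [10, 23, 29, 7]
dequeue() returns 10 -> [23, 29, 7]
enqueue(28) -> [23, 29, 7, 28]
dequeue() returns 23 -> [29, 7, 28]
Final queue (front to back): [29, 7, 28]


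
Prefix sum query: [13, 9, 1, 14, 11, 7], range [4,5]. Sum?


Prefix sums: [0, 13, 22, 23, 37, 48, 55]
Sum[4..5] = prefix[6] - prefix[4] = 55 - 37 = 18


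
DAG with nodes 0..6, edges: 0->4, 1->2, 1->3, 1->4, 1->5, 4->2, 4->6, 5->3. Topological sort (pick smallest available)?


Kahn's algorithm, process smallest node first
Order: [0, 1, 4, 2, 5, 3, 6]


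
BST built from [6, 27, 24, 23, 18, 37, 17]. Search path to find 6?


BST root = 6
Search for 6: compare at each node
Path: [6]


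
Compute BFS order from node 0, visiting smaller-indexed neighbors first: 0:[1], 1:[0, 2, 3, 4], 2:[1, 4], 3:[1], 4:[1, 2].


BFS queue: start with [0]
Visit order: [0, 1, 2, 3, 4]


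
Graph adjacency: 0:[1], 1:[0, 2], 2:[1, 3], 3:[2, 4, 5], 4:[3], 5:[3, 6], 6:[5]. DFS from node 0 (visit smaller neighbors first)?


DFS stack-based: start with [0]
Visit order: [0, 1, 2, 3, 4, 5, 6]


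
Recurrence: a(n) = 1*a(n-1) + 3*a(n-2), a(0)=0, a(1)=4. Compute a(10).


Build bottom-up:
...a(8)=868, a(9)=2032, a(10)=1*2032+3*868=4636


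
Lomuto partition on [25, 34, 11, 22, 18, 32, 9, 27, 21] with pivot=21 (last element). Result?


Elements <= 21 go left of pivot.
Result: [11, 18, 9, 21, 34, 32, 25, 27, 22], pivot at index 3


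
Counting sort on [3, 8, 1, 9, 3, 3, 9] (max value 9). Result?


Count array: [0, 1, 0, 3, 0, 0, 0, 0, 1, 2]
Reconstruct: [1, 3, 3, 3, 8, 9, 9]


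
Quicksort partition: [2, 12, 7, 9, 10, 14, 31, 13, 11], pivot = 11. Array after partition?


Elements <= 11 go left of pivot.
Result: [2, 7, 9, 10, 11, 14, 31, 13, 12], pivot at index 4


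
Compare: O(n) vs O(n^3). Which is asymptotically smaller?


linear grows slower than cubic
O(n) is asymptotically smaller; O(n^3) grows faster


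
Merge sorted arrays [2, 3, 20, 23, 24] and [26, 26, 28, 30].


Compare heads, take smaller each step.
Merged: [2, 3, 20, 23, 24, 26, 26, 28, 30]


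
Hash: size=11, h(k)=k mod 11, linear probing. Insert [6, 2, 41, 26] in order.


Insertions: 6->slot 6; 2->slot 2; 41->slot 8; 26->slot 4
Table: [None, None, 2, None, 26, None, 6, None, 41, None, None]


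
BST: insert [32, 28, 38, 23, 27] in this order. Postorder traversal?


Root = 32; build tree by BST insertion.
Postorder traversal: [27, 23, 28, 38, 32]


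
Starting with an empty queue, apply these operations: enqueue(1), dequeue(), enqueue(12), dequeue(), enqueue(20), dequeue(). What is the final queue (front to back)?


enqueue(1) -> [1]
dequeue() returns 1 -> []
enqueue(12) -> [12]
dequeue() returns 12 -> []
enqueue(20) -> [20]
dequeue() returns 20 -> []
Final queue (front to back): []


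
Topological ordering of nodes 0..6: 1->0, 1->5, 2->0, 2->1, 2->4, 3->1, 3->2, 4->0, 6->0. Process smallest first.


Kahn's algorithm, process smallest node first
Order: [3, 2, 1, 4, 5, 6, 0]


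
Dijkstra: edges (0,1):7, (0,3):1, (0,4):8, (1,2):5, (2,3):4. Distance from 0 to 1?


Dijkstra from 0:
Distances: {0: 0, 1: 7, 2: 5, 3: 1, 4: 8}
Shortest distance to 1 = 7, path = [0, 1]


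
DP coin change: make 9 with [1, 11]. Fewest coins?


dp[0]=0; dp[i]=1+min(dp[i-c] for c in coins)
...dp[4]=4, dp[5]=5, dp[6]=6, dp[7]=7, dp[8]=8, dp[9]=9
Minimum coins for 9 = 9


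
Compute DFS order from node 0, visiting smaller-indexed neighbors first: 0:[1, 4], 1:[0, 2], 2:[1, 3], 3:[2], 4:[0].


DFS stack-based: start with [0]
Visit order: [0, 1, 2, 3, 4]


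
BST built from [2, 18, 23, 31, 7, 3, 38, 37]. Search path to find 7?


BST root = 2
Search for 7: compare at each node
Path: [2, 18, 7]


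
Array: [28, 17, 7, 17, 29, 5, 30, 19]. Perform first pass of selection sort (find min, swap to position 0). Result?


After one pass: [5, 17, 7, 17, 29, 28, 30, 19]


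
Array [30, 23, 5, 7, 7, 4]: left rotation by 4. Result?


Left rotate by 4: [7, 4, 30, 23, 5, 7]


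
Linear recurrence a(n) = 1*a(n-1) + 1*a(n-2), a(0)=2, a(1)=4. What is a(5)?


Build bottom-up:
...a(3)=10, a(4)=16, a(5)=1*16+1*10=26


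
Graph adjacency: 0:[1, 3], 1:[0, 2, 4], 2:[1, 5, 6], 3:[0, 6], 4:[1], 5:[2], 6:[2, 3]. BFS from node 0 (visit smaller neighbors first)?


BFS queue: start with [0]
Visit order: [0, 1, 3, 2, 4, 6, 5]


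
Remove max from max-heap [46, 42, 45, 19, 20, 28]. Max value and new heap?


Max = 46
Replace root with last, heapify down
Resulting heap: [45, 42, 28, 19, 20]


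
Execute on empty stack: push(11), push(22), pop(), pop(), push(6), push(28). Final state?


push(11) -> [11]
push(22) -> [11, 22]
pop() returns 22 -> [11]
pop() returns 11 -> []
push(6) -> [6]
push(28) -> [6, 28]
Final stack (bottom to top): [6, 28]


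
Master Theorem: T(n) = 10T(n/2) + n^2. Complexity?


a=10, b=2, c=2. log_2(10)=3.322 > c=2. Case 1: O(n^log_b(a)) = O(n^3.322)
Complexity: O(n^3.322)


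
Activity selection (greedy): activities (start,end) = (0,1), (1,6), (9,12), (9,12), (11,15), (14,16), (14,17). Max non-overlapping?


Greedy: pick earliest-ending, then skip overlaps.
Selected (4 activities): [(0, 1), (1, 6), (9, 12), (14, 16)]


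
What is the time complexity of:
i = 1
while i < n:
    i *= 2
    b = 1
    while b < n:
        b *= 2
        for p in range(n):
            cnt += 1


Per nesting level: O(log n) * O(log n) * O(n) = O(n (log n)^2)
Complexity: O(n (log n)^2)


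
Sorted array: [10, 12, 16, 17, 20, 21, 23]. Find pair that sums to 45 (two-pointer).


Two pointers: lo=0, hi=6
No pair sums to 45


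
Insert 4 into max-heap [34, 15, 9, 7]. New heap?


Append 4: [34, 15, 9, 7, 4]
Bubble up: no swaps needed
Result: [34, 15, 9, 7, 4]


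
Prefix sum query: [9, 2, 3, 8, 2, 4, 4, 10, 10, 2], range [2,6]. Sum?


Prefix sums: [0, 9, 11, 14, 22, 24, 28, 32, 42, 52, 54]
Sum[2..6] = prefix[7] - prefix[2] = 32 - 11 = 21


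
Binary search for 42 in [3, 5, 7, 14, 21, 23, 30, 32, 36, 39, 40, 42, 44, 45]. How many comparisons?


Search for 42:
[0,13] mid=6 arr[6]=30
[7,13] mid=10 arr[10]=40
[11,13] mid=12 arr[12]=44
[11,11] mid=11 arr[11]=42
Total: 4 comparisons


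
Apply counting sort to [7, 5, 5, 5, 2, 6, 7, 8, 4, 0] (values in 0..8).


Count array: [1, 0, 1, 0, 1, 3, 1, 2, 1]
Reconstruct: [0, 2, 4, 5, 5, 5, 6, 7, 7, 8]


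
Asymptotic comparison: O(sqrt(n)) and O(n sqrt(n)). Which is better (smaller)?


sublinear grows slower than n^1.5
O(sqrt(n)) is asymptotically smaller; O(n sqrt(n)) grows faster


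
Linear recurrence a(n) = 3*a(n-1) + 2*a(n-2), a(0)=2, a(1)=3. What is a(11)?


Build bottom-up:
...a(9)=92205, a(10)=328393, a(11)=3*328393+2*92205=1169589


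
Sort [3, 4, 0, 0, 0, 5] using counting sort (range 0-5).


Count array: [3, 0, 0, 1, 1, 1]
Reconstruct: [0, 0, 0, 3, 4, 5]


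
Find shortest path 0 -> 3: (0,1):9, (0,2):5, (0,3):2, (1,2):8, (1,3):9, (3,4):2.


Dijkstra from 0:
Distances: {0: 0, 1: 9, 2: 5, 3: 2, 4: 4}
Shortest distance to 3 = 2, path = [0, 3]


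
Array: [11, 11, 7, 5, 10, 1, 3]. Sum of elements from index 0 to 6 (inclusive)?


Prefix sums: [0, 11, 22, 29, 34, 44, 45, 48]
Sum[0..6] = prefix[7] - prefix[0] = 48 - 0 = 48


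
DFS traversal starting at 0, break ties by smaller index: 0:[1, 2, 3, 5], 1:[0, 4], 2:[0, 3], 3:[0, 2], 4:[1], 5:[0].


DFS stack-based: start with [0]
Visit order: [0, 1, 4, 2, 3, 5]


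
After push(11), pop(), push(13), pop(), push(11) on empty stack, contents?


push(11) -> [11]
pop() returns 11 -> []
push(13) -> [13]
pop() returns 13 -> []
push(11) -> [11]
Final stack (bottom to top): [11]


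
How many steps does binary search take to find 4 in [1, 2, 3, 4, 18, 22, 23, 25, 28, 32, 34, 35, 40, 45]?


Search for 4:
[0,13] mid=6 arr[6]=23
[0,5] mid=2 arr[2]=3
[3,5] mid=4 arr[4]=18
[3,3] mid=3 arr[3]=4
Total: 4 comparisons


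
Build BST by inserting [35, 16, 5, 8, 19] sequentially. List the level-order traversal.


Root = 35; build tree by BST insertion.
Level-Order traversal: [35, 16, 5, 19, 8]


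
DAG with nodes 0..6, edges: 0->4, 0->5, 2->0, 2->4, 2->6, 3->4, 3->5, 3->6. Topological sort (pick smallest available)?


Kahn's algorithm, process smallest node first
Order: [1, 2, 0, 3, 4, 5, 6]


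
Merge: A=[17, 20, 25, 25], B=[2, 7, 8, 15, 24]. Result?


Compare heads, take smaller each step.
Merged: [2, 7, 8, 15, 17, 20, 24, 25, 25]


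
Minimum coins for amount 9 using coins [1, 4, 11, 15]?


dp[0]=0; dp[i]=1+min(dp[i-c] for c in coins)
...dp[4]=1, dp[5]=2, dp[6]=3, dp[7]=4, dp[8]=2, dp[9]=3
Minimum coins for 9 = 3


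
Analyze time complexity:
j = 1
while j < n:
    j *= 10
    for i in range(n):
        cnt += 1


Per nesting level: O(log n) * O(n) = O(n log n)
Complexity: O(n log n)


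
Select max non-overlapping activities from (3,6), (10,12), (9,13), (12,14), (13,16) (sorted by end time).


Greedy: pick earliest-ending, then skip overlaps.
Selected (3 activities): [(3, 6), (10, 12), (12, 14)]


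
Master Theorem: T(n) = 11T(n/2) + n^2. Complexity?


a=11, b=2, c=2. log_2(11)=3.459 > c=2. Case 1: O(n^log_b(a)) = O(n^3.459)
Complexity: O(n^3.459)


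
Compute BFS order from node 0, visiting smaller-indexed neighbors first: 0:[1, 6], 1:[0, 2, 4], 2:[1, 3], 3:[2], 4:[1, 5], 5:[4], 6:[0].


BFS queue: start with [0]
Visit order: [0, 1, 6, 2, 4, 3, 5]


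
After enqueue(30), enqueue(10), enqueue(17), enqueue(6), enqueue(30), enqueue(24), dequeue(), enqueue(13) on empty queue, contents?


enqueue(30) -> [30]
enqueue(10) -> [30, 10]
enqueue(17) -> [30, 10, 17]
enqueue(6) -> [30, 10, 17, 6]
enqueue(30) -> [30, 10, 17, 6, 30]
enqueue(24) -> [30, 10, 17, 6, 30, 24]
dequeue() returns 30 -> [10, 17, 6, 30, 24]
enqueue(13) -> [10, 17, 6, 30, 24, 13]
Final queue (front to back): [10, 17, 6, 30, 24, 13]


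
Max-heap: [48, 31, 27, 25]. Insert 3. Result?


Append 3: [48, 31, 27, 25, 3]
Bubble up: no swaps needed
Result: [48, 31, 27, 25, 3]


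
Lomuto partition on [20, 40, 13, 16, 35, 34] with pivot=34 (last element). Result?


Elements <= 34 go left of pivot.
Result: [20, 13, 16, 34, 35, 40], pivot at index 3


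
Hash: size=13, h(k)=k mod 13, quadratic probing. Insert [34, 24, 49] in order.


Insertions: 34->slot 8; 24->slot 11; 49->slot 10
Table: [None, None, None, None, None, None, None, None, 34, None, 49, 24, None]


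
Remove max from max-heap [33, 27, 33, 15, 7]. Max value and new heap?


Max = 33
Replace root with last, heapify down
Resulting heap: [33, 27, 7, 15]


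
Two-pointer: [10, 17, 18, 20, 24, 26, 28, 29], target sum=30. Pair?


Two pointers: lo=0, hi=7
Found pair: (10, 20) summing to 30


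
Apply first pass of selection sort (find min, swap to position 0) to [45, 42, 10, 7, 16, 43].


After one pass: [7, 42, 10, 45, 16, 43]


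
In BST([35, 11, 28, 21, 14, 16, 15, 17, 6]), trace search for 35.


BST root = 35
Search for 35: compare at each node
Path: [35]


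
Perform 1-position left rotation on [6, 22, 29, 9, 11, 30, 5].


Left rotate by 1: [22, 29, 9, 11, 30, 5, 6]


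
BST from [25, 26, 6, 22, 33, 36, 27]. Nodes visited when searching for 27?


BST root = 25
Search for 27: compare at each node
Path: [25, 26, 33, 27]


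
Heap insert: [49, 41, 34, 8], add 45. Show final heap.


Append 45: [49, 41, 34, 8, 45]
Bubble up: swap idx 4(45) with idx 1(41)
Result: [49, 45, 34, 8, 41]


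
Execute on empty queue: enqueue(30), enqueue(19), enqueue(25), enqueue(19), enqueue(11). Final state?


enqueue(30) -> [30]
enqueue(19) -> [30, 19]
enqueue(25) -> [30, 19, 25]
enqueue(19) -> [30, 19, 25, 19]
enqueue(11) -> [30, 19, 25, 19, 11]
Final queue (front to back): [30, 19, 25, 19, 11]


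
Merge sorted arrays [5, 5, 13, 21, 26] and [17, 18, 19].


Compare heads, take smaller each step.
Merged: [5, 5, 13, 17, 18, 19, 21, 26]


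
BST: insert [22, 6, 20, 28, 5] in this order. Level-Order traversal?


Root = 22; build tree by BST insertion.
Level-Order traversal: [22, 6, 28, 5, 20]


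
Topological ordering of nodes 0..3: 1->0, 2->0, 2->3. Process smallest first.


Kahn's algorithm, process smallest node first
Order: [1, 2, 0, 3]


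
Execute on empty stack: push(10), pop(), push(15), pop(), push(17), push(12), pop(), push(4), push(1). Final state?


push(10) -> [10]
pop() returns 10 -> []
push(15) -> [15]
pop() returns 15 -> []
push(17) -> [17]
push(12) -> [17, 12]
pop() returns 12 -> [17]
push(4) -> [17, 4]
push(1) -> [17, 4, 1]
Final stack (bottom to top): [17, 4, 1]


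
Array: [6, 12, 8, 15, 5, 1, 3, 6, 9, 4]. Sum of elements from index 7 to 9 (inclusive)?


Prefix sums: [0, 6, 18, 26, 41, 46, 47, 50, 56, 65, 69]
Sum[7..9] = prefix[10] - prefix[7] = 69 - 50 = 19


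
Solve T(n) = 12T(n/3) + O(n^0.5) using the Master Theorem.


a=12, b=3, c=0.5. log_3(12)=2.262 > c=0.5. Case 1: O(n^log_b(a)) = O(n^2.262)
Complexity: O(n^2.262)


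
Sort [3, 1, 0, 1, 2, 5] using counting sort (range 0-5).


Count array: [1, 2, 1, 1, 0, 1]
Reconstruct: [0, 1, 1, 2, 3, 5]


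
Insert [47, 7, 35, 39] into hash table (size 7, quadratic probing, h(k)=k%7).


Insertions: 47->slot 5; 7->slot 0; 35->slot 1; 39->slot 4
Table: [7, 35, None, None, 39, 47, None]


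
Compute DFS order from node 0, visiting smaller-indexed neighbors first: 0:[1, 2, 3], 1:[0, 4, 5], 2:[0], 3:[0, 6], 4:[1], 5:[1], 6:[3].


DFS stack-based: start with [0]
Visit order: [0, 1, 4, 5, 2, 3, 6]


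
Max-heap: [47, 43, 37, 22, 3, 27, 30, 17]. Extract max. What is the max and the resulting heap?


Max = 47
Replace root with last, heapify down
Resulting heap: [43, 22, 37, 17, 3, 27, 30]


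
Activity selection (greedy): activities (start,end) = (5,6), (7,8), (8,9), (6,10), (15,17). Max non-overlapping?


Greedy: pick earliest-ending, then skip overlaps.
Selected (4 activities): [(5, 6), (7, 8), (8, 9), (15, 17)]


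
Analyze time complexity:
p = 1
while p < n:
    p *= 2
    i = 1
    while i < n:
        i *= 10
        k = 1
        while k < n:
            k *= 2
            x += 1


Per nesting level: O(log n) * O(log n) * O(log n) = O((log n)^3)
Complexity: O((log n)^3)


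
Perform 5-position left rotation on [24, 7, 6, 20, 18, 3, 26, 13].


Left rotate by 5: [3, 26, 13, 24, 7, 6, 20, 18]
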